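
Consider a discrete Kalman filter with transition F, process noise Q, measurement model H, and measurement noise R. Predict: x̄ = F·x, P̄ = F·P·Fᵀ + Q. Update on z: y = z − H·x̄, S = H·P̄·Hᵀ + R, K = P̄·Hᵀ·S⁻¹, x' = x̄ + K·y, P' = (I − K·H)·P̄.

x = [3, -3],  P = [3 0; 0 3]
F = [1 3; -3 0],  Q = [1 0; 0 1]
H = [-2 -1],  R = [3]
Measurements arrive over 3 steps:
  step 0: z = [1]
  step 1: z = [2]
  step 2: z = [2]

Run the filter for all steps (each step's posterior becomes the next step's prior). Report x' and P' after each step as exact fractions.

step 0: x' = [346/119, -871/119], P' = [880/119 -1601/119; -1601/119 3232/119]
step 1: x' = [-18133/9814, 15495/9814], P' = [40155/19628 -57711/19628; -57711/19628 128955/19628]
step 2: x' = [-88341133/38724637, 104723694/38724637], P' = [80377907/38724637 -115665496/38724637; -115665496/38724637 256087703/38724637]

step 0: x̄ = F·x = [-6, -9]
step 0: P̄ = F·P·Fᵀ + Q = [31 -9; -9 28]
step 0: y = z − H·x̄ = [-20]
step 0: S = H·P̄·Hᵀ + R = [119]
step 0: K = P̄·Hᵀ·S⁻¹ = [-53/119; -10/119]
step 0: x' = x̄ + K·y = [346/119, -871/119]
step 0: P' = (I − K·H)·P̄ = [880/119 -1601/119; -1601/119 3232/119]
step 1: x̄ = F·x = [-2267/119, -1038/119]
step 1: P̄ = F·P·Fᵀ + Q = [20481/119 11769/119; 11769/119 8039/119]
step 1: y = z − H·x̄ = [-762/17]
step 1: S = H·P̄·Hᵀ + R = [19628/17]
step 1: K = P̄·Hᵀ·S⁻¹ = [-7533/19628; -4511/19628]
step 1: x' = x̄ + K·y = [-18133/9814, 15495/9814]
step 1: P' = (I − K·H)·P̄ = [40155/19628 -57711/19628; -57711/19628 128955/19628]
step 2: x̄ = F·x = [14176/4907, 54399/9814]
step 2: P̄ = F·P·Fᵀ + Q = [218528/4907 199467/9814; 199467/9814 381023/19628]
step 2: y = z − H·x̄ = [130731/9814]
step 2: S = H·P̄·Hᵀ + R = [5532091/19628]
step 2: K = P̄·Hᵀ·S⁻¹ = [-2147158/5532091; -1178891/5532091]
step 2: x' = x̄ + K·y = [-88341133/38724637, 104723694/38724637]
step 2: P' = (I − K·H)·P̄ = [80377907/38724637 -115665496/38724637; -115665496/38724637 256087703/38724637]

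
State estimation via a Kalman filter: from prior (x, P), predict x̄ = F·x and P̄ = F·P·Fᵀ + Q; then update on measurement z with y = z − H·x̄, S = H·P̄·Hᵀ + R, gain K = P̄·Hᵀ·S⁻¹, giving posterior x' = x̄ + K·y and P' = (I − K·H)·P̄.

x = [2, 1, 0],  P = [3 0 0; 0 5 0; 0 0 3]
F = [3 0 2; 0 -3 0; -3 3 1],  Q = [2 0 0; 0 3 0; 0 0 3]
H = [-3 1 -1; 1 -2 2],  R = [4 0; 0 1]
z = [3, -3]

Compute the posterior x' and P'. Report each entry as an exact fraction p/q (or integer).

x' = [-35283/71374, -32847/35687, -155847/71374]
P' = [143219/214122 1457/35687 -27969/71374; 1457/35687 210933/35687 206190/35687; -27969/71374 206190/35687 439647/71374]

x̄ = F·x = [6, -3, -3]
P̄ = F·P·Fᵀ + Q = [41 0 -21; 0 48 -45; -21 -45 78]
y = z − H·x̄ = [21, -9]
S = H·P̄·Hᵀ + R = [463 -408; -408 822]
K = P̄·Hᵀ·S⁻¹ = [-14042/35687 -42079/214122; 93/35687 -8029/35687; 7080/35687 26565/71374]
x' = x̄ + K·y = [-35283/71374, -32847/35687, -155847/71374]
P' = (I − K·H)·P̄ = [143219/214122 1457/35687 -27969/71374; 1457/35687 210933/35687 206190/35687; -27969/71374 206190/35687 439647/71374]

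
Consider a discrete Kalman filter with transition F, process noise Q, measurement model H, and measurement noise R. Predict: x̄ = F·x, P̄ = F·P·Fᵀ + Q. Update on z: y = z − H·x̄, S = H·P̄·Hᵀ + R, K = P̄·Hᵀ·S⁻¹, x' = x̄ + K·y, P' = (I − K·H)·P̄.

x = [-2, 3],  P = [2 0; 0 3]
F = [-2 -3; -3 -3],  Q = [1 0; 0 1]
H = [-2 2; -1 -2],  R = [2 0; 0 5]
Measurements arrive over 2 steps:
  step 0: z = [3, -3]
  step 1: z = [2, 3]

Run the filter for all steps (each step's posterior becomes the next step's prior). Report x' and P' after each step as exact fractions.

step 0: x' = [-524/2851, 4181/2851], P' = [2070/2851 1275/2851; 1275/2851 1715/2851]
step 1: x' = [-1394747/816811, -619623/816811], P' = [1678714/2450433 1074548/2450433; 1074548/2450433 1453846/2450433]

step 0: x̄ = F·x = [-5, -3]
step 0: P̄ = F·P·Fᵀ + Q = [36 39; 39 46]
step 0: y = z − H·x̄ = [-1, -14]
step 0: S = H·P̄·Hᵀ + R = [18 -34; -34 381]
step 0: K = P̄·Hᵀ·S⁻¹ = [-795/2851 -924/2851; 440/2851 -941/2851]
step 0: x' = x̄ + K·y = [-524/2851, 4181/2851]
step 0: P' = (I − K·H)·P̄ = [2070/2851 1275/2851; 1275/2851 1715/2851]
step 1: x̄ = F·x = [-11495/2851, -10971/2851]
step 1: P̄ = F·P·Fᵀ + Q = [41866/2851 46980/2851; 46980/2851 59866/2851]
step 1: y = z − H·x̄ = [4654/2851, -24884/2851]
step 1: S = H·P̄·Hᵀ + R = [36790/2851 -61772/2851; -61772/2851 483505/2851]
step 1: K = P̄·Hᵀ·S⁻¹ = [-604166/2450433 -765562/2450433; 379298/2450433 -796448/2450433]
step 1: x' = x̄ + K·y = [-1394747/816811, -619623/816811]
step 1: P' = (I − K·H)·P̄ = [1678714/2450433 1074548/2450433; 1074548/2450433 1453846/2450433]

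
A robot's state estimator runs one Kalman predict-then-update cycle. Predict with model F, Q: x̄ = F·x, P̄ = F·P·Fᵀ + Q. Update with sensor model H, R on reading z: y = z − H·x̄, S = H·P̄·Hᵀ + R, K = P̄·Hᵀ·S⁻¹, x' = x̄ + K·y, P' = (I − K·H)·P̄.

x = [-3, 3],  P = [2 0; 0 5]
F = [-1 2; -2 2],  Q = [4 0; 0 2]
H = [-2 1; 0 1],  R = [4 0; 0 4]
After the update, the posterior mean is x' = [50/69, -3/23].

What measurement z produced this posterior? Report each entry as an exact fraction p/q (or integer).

z = [-2, -2]

x̄ = F·x = [9, 12]
P̄ = F·P·Fᵀ + Q = [26 24; 24 30]
S = H·P̄·Hᵀ + R = [42 -18; -18 34]
K = P̄·Hᵀ·S⁻¹ = [-65/138 21/46; -3/46 39/46]
x' − x̄ = [-571/69, -279/23] = K·y
y = (KᵀK)⁻¹·Kᵀ·(x' − x̄) = [4, -14]
z = y + H·x̄ = [4, -14] + [-6, 12] = [-2, -2]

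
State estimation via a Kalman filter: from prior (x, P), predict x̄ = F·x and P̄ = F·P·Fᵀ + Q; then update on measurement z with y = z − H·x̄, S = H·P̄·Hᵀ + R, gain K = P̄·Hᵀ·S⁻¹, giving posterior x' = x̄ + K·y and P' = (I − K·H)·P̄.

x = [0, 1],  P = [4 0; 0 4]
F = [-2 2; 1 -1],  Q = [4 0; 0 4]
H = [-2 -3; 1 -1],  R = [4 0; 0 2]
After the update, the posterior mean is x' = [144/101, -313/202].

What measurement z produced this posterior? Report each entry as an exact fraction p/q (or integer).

x̄ = F·x = [2, -1]
P̄ = F·P·Fᵀ + Q = [36 -16; -16 12]
S = H·P̄·Hᵀ + R = [64 -20; -20 82]
K = P̄·Hᵀ·S⁻¹ = [-58/303 178/303; -37/202 -39/101]
x' − x̄ = [-58/101, -111/202] = K·y
y = (KᵀK)⁻¹·Kᵀ·(x' − x̄) = [3, 0]
z = y + H·x̄ = [3, 0] + [-1, 3] = [2, 3]

z = [2, 3]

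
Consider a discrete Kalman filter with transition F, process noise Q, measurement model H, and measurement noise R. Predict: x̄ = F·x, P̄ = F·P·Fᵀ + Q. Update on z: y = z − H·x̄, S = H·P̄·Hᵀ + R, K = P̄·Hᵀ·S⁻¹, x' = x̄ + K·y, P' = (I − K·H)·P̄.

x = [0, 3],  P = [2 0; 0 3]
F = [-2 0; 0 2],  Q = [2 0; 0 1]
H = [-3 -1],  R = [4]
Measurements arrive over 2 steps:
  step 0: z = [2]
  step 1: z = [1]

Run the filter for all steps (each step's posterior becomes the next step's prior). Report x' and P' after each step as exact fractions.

step 0: x̄ = F·x = [0, 6]
step 0: P̄ = F·P·Fᵀ + Q = [10 0; 0 13]
step 0: y = z − H·x̄ = [8]
step 0: S = H·P̄·Hᵀ + R = [107]
step 0: K = P̄·Hᵀ·S⁻¹ = [-30/107; -13/107]
step 0: x' = x̄ + K·y = [-240/107, 538/107]
step 0: P' = (I − K·H)·P̄ = [170/107 -390/107; -390/107 1222/107]
step 1: x̄ = F·x = [480/107, 1076/107]
step 1: P̄ = F·P·Fᵀ + Q = [894/107 1560/107; 1560/107 4995/107]
step 1: y = z − H·x̄ = [2623/107]
step 1: S = H·P̄·Hᵀ + R = [22829/107]
step 1: K = P̄·Hᵀ·S⁻¹ = [-4242/22829; -9675/22829]
step 1: x' = x̄ + K·y = [-1578/22829, -7603/22829]
step 1: P' = (I − K·H)·P̄ = [22566/22829 -50730/22829; -50730/22829 190890/22829]

step 0: x' = [-240/107, 538/107], P' = [170/107 -390/107; -390/107 1222/107]
step 1: x' = [-1578/22829, -7603/22829], P' = [22566/22829 -50730/22829; -50730/22829 190890/22829]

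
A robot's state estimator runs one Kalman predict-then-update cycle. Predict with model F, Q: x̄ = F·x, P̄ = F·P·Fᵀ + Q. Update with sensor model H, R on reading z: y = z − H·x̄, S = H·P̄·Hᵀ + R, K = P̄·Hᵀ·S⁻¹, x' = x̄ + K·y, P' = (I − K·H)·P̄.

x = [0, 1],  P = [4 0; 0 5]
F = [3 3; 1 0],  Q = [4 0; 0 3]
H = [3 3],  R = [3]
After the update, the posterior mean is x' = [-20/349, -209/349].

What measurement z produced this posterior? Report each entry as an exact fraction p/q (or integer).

x̄ = F·x = [3, 0]
P̄ = F·P·Fᵀ + Q = [85 12; 12 7]
S = H·P̄·Hᵀ + R = [1047]
K = P̄·Hᵀ·S⁻¹ = [97/349; 19/349]
x' − x̄ = [-1067/349, -209/349] = K·y
y = (KᵀK)⁻¹·Kᵀ·(x' − x̄) = [-11]
z = y + H·x̄ = [-11] + [9] = [-2]

z = [-2]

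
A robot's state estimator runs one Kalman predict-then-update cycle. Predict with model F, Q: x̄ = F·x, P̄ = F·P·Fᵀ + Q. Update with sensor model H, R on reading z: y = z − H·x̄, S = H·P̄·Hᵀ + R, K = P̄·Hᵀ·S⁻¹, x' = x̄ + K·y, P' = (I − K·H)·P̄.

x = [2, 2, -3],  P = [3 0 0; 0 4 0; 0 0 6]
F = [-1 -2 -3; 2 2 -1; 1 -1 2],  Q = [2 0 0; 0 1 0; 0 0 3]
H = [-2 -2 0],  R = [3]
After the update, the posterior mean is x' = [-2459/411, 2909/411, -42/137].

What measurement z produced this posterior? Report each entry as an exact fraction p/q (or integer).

x̄ = F·x = [3, 11, -6]
P̄ = F·P·Fᵀ + Q = [75 -4 -31; -4 35 -14; -31 -14 34]
S = H·P̄·Hᵀ + R = [411]
K = P̄·Hᵀ·S⁻¹ = [-142/411; -62/411; 30/137]
x' − x̄ = [-3692/411, -1612/411, 780/137] = K·y
y = (KᵀK)⁻¹·Kᵀ·(x' − x̄) = [26]
z = y + H·x̄ = [26] + [-28] = [-2]

z = [-2]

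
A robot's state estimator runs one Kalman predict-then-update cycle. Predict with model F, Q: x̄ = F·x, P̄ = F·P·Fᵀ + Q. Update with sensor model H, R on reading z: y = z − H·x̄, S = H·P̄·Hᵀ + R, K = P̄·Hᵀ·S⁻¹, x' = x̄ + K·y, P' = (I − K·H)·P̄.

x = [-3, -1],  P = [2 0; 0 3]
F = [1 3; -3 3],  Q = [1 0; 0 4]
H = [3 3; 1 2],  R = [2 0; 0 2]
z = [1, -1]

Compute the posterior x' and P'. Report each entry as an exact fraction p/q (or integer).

x̄ = F·x = [-6, 6]
P̄ = F·P·Fᵀ + Q = [30 21; 21 49]
y = z − H·x̄ = [1, -7]
S = H·P̄·Hᵀ + R = [1091 573; 573 312]
K = P̄·Hᵀ·S⁻¹ = [2160/4021 -3039/4021; -889/4021 9499/12063]
x' = x̄ + K·y = [-693/4021, 3218/12063]
P' = (I − K·H)·P̄ = [8958/4021 -7518/4021; -7518/4021 20776/12063]

x' = [-693/4021, 3218/12063]
P' = [8958/4021 -7518/4021; -7518/4021 20776/12063]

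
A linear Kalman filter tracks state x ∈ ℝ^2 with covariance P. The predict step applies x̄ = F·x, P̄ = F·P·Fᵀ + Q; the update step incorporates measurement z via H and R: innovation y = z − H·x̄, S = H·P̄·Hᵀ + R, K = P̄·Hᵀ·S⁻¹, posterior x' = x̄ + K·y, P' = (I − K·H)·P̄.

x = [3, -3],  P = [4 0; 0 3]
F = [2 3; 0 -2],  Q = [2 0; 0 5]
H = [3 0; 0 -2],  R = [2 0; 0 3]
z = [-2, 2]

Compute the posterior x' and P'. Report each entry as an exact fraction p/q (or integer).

x̄ = F·x = [-3, 6]
P̄ = F·P·Fᵀ + Q = [45 -18; -18 17]
y = z − H·x̄ = [7, 14]
S = H·P̄·Hᵀ + R = [407 108; 108 71]
K = P̄·Hᵀ·S⁻¹ = [5697/17233 72/17233; -162/17233 -8006/17233]
x' = x̄ + K·y = [-10812/17233, -9820/17233]
P' = (I − K·H)·P̄ = [3798/17233 -108/17233; -108/17233 12009/17233]

x' = [-10812/17233, -9820/17233]
P' = [3798/17233 -108/17233; -108/17233 12009/17233]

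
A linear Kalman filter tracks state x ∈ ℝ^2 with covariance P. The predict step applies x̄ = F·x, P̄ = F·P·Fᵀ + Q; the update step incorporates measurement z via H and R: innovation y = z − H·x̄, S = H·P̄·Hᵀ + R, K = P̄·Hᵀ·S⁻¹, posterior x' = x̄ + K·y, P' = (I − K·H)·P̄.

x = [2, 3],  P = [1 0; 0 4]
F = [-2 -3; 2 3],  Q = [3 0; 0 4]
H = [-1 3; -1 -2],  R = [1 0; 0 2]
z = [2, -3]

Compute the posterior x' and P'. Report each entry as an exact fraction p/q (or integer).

x̄ = F·x = [-13, 13]
P̄ = F·P·Fᵀ + Q = [43 -40; -40 44]
y = z − H·x̄ = [-50, 10]
S = H·P̄·Hᵀ + R = [680 -181; -181 61]
K = P̄·Hᵀ·S⁻¹ = [-3246/8719 -4343/8719; 1804/8719 -1508/8719]
x' = x̄ + K·y = [5523/8719, 8067/8719]
P' = (I − K·H)·P̄ = [6510/8719 1088/8719; 1088/8719 964/8719]

x' = [5523/8719, 8067/8719]
P' = [6510/8719 1088/8719; 1088/8719 964/8719]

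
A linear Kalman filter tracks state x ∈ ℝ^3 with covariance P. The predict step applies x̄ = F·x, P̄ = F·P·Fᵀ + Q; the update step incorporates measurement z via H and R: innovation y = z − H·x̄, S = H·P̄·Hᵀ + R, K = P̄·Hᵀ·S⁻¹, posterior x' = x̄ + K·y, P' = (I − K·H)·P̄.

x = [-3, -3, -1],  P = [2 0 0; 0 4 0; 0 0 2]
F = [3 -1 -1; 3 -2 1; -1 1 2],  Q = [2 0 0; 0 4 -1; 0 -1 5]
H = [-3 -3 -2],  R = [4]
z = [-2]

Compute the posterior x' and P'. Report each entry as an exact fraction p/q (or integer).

x̄ = F·x = [-5, -4, -2]
P̄ = F·P·Fᵀ + Q = [26 24 -14; 24 40 -11; -14 -11 19]
y = z − H·x̄ = [-33]
S = H·P̄·Hᵀ + R = [806]
K = P̄·Hᵀ·S⁻¹ = [-61/403; -85/403; 37/806]
x' = x̄ + K·y = [-2/403, 1193/403, -2833/806]
P' = (I − K·H)·P̄ = [3036/403 -698/403 -3385/403; -698/403 1670/403 -1288/403; -3385/403 -1288/403 13945/806]

x' = [-2/403, 1193/403, -2833/806]
P' = [3036/403 -698/403 -3385/403; -698/403 1670/403 -1288/403; -3385/403 -1288/403 13945/806]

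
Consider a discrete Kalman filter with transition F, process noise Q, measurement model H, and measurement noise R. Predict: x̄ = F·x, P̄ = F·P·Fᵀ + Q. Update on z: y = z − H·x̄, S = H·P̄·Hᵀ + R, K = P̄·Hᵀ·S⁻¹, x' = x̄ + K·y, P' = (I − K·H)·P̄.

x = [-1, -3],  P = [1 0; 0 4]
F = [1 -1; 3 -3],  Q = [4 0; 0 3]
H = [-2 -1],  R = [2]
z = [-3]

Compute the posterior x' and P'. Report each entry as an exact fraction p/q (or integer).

x' = [61/146, 165/73]
P' = [225/146 -192/73; -192/73 462/73]

x̄ = F·x = [2, 6]
P̄ = F·P·Fᵀ + Q = [9 15; 15 48]
y = z − H·x̄ = [7]
S = H·P̄·Hᵀ + R = [146]
K = P̄·Hᵀ·S⁻¹ = [-33/146; -39/73]
x' = x̄ + K·y = [61/146, 165/73]
P' = (I − K·H)·P̄ = [225/146 -192/73; -192/73 462/73]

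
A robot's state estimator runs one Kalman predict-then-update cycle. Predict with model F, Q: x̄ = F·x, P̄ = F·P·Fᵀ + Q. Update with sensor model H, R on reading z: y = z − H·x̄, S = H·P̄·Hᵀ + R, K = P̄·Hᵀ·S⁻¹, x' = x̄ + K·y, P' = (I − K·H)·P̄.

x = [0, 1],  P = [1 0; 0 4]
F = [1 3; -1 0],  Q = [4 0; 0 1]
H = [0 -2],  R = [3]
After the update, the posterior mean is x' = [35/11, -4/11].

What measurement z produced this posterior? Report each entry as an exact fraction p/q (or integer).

x̄ = F·x = [3, 0]
P̄ = F·P·Fᵀ + Q = [41 -1; -1 2]
S = H·P̄·Hᵀ + R = [11]
K = P̄·Hᵀ·S⁻¹ = [2/11; -4/11]
x' − x̄ = [2/11, -4/11] = K·y
y = (KᵀK)⁻¹·Kᵀ·(x' − x̄) = [1]
z = y + H·x̄ = [1] + [0] = [1]

z = [1]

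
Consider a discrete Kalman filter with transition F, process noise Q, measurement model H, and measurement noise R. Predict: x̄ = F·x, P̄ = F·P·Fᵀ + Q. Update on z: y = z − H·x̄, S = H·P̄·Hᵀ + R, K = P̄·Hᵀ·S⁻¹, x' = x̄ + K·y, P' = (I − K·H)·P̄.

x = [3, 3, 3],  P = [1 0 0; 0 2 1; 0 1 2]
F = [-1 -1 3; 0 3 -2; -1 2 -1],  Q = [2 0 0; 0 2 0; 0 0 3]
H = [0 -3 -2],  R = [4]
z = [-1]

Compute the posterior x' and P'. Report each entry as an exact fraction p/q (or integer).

x̄ = F·x = [3, 3, 0]
P̄ = F·P·Fᵀ + Q = [17 -7 -2; -7 16 9; -2 9 10]
y = z − H·x̄ = [8]
S = H·P̄·Hᵀ + R = [296]
K = P̄·Hᵀ·S⁻¹ = [25/296; -33/148; -47/296]
x' = x̄ + K·y = [136/37, 45/37, -47/37]
P' = (I − K·H)·P̄ = [4407/296 -211/148 583/296; -211/148 95/74 -219/148; 583/296 -219/148 751/296]

x' = [136/37, 45/37, -47/37]
P' = [4407/296 -211/148 583/296; -211/148 95/74 -219/148; 583/296 -219/148 751/296]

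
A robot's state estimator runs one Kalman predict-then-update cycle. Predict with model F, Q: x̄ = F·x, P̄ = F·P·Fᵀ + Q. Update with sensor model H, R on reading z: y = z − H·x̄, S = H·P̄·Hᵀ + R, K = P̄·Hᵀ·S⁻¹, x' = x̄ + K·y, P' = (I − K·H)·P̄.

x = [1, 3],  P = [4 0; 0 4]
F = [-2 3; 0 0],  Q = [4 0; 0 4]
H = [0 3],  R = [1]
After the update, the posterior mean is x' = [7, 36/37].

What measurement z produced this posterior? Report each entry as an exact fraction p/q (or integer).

z = [3]

x̄ = F·x = [7, 0]
P̄ = F·P·Fᵀ + Q = [56 0; 0 4]
S = H·P̄·Hᵀ + R = [37]
K = P̄·Hᵀ·S⁻¹ = [0; 12/37]
x' − x̄ = [0, 36/37] = K·y
y = (KᵀK)⁻¹·Kᵀ·(x' − x̄) = [3]
z = y + H·x̄ = [3] + [0] = [3]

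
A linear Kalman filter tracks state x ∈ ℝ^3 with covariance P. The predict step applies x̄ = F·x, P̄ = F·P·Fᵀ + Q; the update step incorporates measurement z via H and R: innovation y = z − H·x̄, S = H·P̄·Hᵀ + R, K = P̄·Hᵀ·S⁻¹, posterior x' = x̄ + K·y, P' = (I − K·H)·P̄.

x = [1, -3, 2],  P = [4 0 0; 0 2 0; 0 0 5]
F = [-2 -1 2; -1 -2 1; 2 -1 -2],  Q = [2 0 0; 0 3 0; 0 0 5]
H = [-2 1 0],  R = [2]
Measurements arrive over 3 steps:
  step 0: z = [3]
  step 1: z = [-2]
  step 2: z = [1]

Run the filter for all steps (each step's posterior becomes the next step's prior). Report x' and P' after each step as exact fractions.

step 0: x' = [61/47, 257/47, 209/47], P' = [198/47 338/47 -32/47; 338/47 652/47 -10/47; -32/47 -10/47 563/47]
step 1: x' = [-1406/287, -3411/287, -334/41], P' = [29163/2009 55235/2009 2179/287; 55235/2009 108259/2009 4637/287; 2179/287 4637/287 782/41]
step 2: x' = [2270775/179446, 4738559/179446, 2627123/179446], P' = [4621746/89723 9094385/89723 3926776/89723; 9094385/89723 18067993/89723 7930313/89723; 3926776/89723 7930313/89723 4887131/89723]

step 0: x̄ = F·x = [5, 7, 1]
step 0: P̄ = F·P·Fᵀ + Q = [40 22 -34; 22 20 -14; -34 -14 43]
step 0: y = z − H·x̄ = [6]
step 0: S = H·P̄·Hᵀ + R = [94]
step 0: K = P̄·Hᵀ·S⁻¹ = [-29/47; -12/47; 27/47]
step 0: x' = x̄ + K·y = [61/47, 257/47, 209/47]
step 0: P' = (I − K·H)·P̄ = [198/47 338/47 -32/47; 338/47 652/47 -10/47; -32/47 -10/47 563/47]
step 1: x̄ = F·x = [39/47, -366/47, -553/47]
step 1: P̄ = F·P·Fᵀ + Q = [5438/47 4694/47 -2648/47; 4694/47 4966/47 -1390/47; -2648/47 -1390/47 2795/47]
step 1: y = z − H·x̄ = [350/47]
step 1: S = H·P̄·Hᵀ + R = [8036/47]
step 1: K = P̄·Hᵀ·S⁻¹ = [-3091/4018; -2211/4018; 279/574]
step 1: x' = x̄ + K·y = [-1406/287, -3411/287, -334/41]
step 1: P' = (I − K·H)·P̄ = [29163/2009 55235/2009 2179/287; 55235/2009 108259/2009 4637/287; 2179/287 4637/287 782/41]
step 2: x̄ = F·x = [221/41, 5890/287, 5275/287]
step 2: P̄ = F·P·Fᵀ + Q = [7169/41 8252/41 -809/41; 8252/41 567142/2009 74240/2009; -809/41 74240/2009 175100/2009]
step 2: y = z − H·x̄ = [-2509/287]
step 2: S = H·P̄·Hᵀ + R = [358892/2009]
step 2: K = P̄·Hᵀ·S⁻¹ = [-149107/179446; -120777/179446; 76761/179446]
step 2: x' = x̄ + K·y = [2270775/179446, 4738559/179446, 2627123/179446]
step 2: P' = (I − K·H)·P̄ = [4621746/89723 9094385/89723 3926776/89723; 9094385/89723 18067993/89723 7930313/89723; 3926776/89723 7930313/89723 4887131/89723]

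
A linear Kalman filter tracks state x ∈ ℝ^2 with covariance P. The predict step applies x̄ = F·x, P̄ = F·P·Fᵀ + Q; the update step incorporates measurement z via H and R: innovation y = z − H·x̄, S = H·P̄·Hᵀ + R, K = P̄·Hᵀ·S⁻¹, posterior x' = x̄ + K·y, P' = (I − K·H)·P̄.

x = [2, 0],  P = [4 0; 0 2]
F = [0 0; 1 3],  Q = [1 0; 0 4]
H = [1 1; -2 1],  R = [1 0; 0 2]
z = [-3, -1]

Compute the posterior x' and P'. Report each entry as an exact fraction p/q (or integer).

x̄ = F·x = [0, 2]
P̄ = F·P·Fᵀ + Q = [1 0; 0 26]
y = z − H·x̄ = [-5, -3]
S = H·P̄·Hᵀ + R = [28 24; 24 32]
K = P̄·Hᵀ·S⁻¹ = [1/4 -1/4; 13/20 13/40]
x' = x̄ + K·y = [-1/2, -89/40]
P' = (I − K·H)·P̄ = [1/4 0; 0 13/20]

x' = [-1/2, -89/40]
P' = [1/4 0; 0 13/20]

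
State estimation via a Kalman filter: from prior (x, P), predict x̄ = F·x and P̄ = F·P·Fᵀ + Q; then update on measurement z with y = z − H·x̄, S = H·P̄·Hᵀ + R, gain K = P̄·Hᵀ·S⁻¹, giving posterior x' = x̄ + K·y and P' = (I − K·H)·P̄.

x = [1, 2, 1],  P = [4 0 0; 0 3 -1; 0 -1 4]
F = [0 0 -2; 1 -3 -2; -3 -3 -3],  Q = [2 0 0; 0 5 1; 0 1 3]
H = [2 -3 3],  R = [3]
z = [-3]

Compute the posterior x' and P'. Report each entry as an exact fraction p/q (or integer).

x' = [-238/279, -6259/837, -2212/279]
P' = [1274/93 3290/279 254/93; 3290/279 32855/837 8750/279; 254/93 8750/279 2771/93]

x̄ = F·x = [-2, -7, -12]
P̄ = F·P·Fᵀ + Q = [18 10 18; 10 40 25; 18 25 84]
y = z − H·x̄ = [16]
S = H·P̄·Hᵀ + R = [837]
K = P̄·Hᵀ·S⁻¹ = [20/279; -25/837; 71/279]
x' = x̄ + K·y = [-238/279, -6259/837, -2212/279]
P' = (I − K·H)·P̄ = [1274/93 3290/279 254/93; 3290/279 32855/837 8750/279; 254/93 8750/279 2771/93]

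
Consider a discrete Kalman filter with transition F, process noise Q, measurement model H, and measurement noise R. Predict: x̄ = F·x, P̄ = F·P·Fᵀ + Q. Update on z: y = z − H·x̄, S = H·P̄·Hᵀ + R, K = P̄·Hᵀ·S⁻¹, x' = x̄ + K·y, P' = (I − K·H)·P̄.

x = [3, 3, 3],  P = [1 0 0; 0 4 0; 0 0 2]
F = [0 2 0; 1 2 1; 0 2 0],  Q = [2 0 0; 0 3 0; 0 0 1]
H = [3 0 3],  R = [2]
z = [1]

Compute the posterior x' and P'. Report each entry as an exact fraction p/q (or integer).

x' = [12/121, 780/121, 3/11]
P' = [486/605 -112/605 -38/55; -112/605 4094/605 16/55; -38/55 16/55 4/5]

x̄ = F·x = [6, 12, 6]
P̄ = F·P·Fᵀ + Q = [18 16 16; 16 22 16; 16 16 17]
y = z − H·x̄ = [-35]
S = H·P̄·Hᵀ + R = [605]
K = P̄·Hᵀ·S⁻¹ = [102/605; 96/605; 9/55]
x' = x̄ + K·y = [12/121, 780/121, 3/11]
P' = (I − K·H)·P̄ = [486/605 -112/605 -38/55; -112/605 4094/605 16/55; -38/55 16/55 4/5]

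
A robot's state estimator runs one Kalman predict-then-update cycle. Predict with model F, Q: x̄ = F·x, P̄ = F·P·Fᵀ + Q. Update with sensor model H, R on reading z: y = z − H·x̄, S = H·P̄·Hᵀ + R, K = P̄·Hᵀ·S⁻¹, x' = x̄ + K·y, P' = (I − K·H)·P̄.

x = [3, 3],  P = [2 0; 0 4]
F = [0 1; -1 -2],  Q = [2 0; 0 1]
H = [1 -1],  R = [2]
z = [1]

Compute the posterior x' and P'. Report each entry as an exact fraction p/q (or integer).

x' = [-25/43, -90/43]
P' = [62/43 34/43; 34/43 88/43]

x̄ = F·x = [3, -9]
P̄ = F·P·Fᵀ + Q = [6 -8; -8 19]
y = z − H·x̄ = [-11]
S = H·P̄·Hᵀ + R = [43]
K = P̄·Hᵀ·S⁻¹ = [14/43; -27/43]
x' = x̄ + K·y = [-25/43, -90/43]
P' = (I − K·H)·P̄ = [62/43 34/43; 34/43 88/43]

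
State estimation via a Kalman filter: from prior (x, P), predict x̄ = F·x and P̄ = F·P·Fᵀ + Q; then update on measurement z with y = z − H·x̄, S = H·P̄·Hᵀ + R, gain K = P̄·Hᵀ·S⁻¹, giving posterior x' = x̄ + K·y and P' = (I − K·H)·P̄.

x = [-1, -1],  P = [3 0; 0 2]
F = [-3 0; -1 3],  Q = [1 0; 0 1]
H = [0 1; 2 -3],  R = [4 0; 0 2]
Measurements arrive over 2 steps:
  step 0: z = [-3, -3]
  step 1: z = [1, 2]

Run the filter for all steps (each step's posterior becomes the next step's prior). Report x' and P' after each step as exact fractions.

step 0: x̄ = F·x = [3, -2]
step 0: P̄ = F·P·Fᵀ + Q = [28 9; 9 22]
step 0: y = z − H·x̄ = [-1, -15]
step 0: S = H·P̄·Hᵀ + R = [26 -48; -48 204]
step 0: K = P̄·Hᵀ·S⁻¹ = [269/250 593/1500; 91/125 -8/125]
step 0: x' = x̄ + K·y = [-2003/500, -221/125]
step 0: P' = (I − K·H)·P̄ = [10277/1500 538/125; 538/125 364/125]
step 1: x̄ = F·x = [6009/500, -649/500]
step 1: P̄ = F·P·Fᵀ + Q = [31331/500 -9091/500; -9091/500 12353/1500]
step 1: y = z − H·x̄ = [1149/500, -2593/100]
step 1: S = H·P̄·Hᵀ + R = [18353/1500 -6107/100; -6107/100 10899/20]
step 1: K = P̄·Hᵀ·S⁻¹ = [53819/146905 817796/2203575; 7583/29381 -12214/146905]
step 1: x' = x̄ + K·y = [1426451/440715, 42631/29381]
step 1: P' = (I − K·H)·P̄ = [5661506/2203575 215276/146905; 215276/146905 30332/29381]

step 0: x' = [-2003/500, -221/125], P' = [10277/1500 538/125; 538/125 364/125]
step 1: x' = [1426451/440715, 42631/29381], P' = [5661506/2203575 215276/146905; 215276/146905 30332/29381]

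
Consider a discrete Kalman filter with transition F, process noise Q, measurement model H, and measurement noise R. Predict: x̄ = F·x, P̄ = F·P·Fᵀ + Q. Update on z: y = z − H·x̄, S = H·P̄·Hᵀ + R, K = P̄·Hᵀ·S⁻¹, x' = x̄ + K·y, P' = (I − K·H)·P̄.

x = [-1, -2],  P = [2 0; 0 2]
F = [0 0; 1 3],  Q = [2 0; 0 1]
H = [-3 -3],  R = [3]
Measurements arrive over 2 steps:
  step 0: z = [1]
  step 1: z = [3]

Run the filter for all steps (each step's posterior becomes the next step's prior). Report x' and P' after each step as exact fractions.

step 0: x' = [4/7, -1], P' = [64/35 -9/5; -9/5 21/10]
step 1: x' = [120/557, -697/557], P' = [946/557 -918/557; -918/557 1071/557]

step 0: x̄ = F·x = [0, -7]
step 0: P̄ = F·P·Fᵀ + Q = [2 0; 0 21]
step 0: y = z − H·x̄ = [-20]
step 0: S = H·P̄·Hᵀ + R = [210]
step 0: K = P̄·Hᵀ·S⁻¹ = [-1/35; -3/10]
step 0: x' = x̄ + K·y = [4/7, -1]
step 0: P' = (I − K·H)·P̄ = [64/35 -9/5; -9/5 21/10]
step 1: x̄ = F·x = [0, -17/7]
step 1: P̄ = F·P·Fᵀ + Q = [2 0; 0 153/14]
step 1: y = z − H·x̄ = [-30/7]
step 1: S = H·P̄·Hᵀ + R = [1671/14]
step 1: K = P̄·Hᵀ·S⁻¹ = [-28/557; -153/557]
step 1: x' = x̄ + K·y = [120/557, -697/557]
step 1: P' = (I − K·H)·P̄ = [946/557 -918/557; -918/557 1071/557]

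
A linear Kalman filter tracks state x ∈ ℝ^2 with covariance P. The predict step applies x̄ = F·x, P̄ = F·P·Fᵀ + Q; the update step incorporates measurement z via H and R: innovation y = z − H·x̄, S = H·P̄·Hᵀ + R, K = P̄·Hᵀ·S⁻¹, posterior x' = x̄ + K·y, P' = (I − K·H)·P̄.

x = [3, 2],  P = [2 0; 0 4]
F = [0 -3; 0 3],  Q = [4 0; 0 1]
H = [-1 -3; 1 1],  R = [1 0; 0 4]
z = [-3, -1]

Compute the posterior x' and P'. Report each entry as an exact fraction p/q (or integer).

x' = [-3586/1373, 2593/1373]
P' = [6968/1373 -2536/1373; -2536/1373 1068/1373]

x̄ = F·x = [-6, 6]
P̄ = F·P·Fᵀ + Q = [40 -36; -36 37]
y = z − H·x̄ = [9, -1]
S = H·P̄·Hᵀ + R = [158 -7; -7 9]
K = P̄·Hᵀ·S⁻¹ = [640/1373 1108/1373; -668/1373 -367/1373]
x' = x̄ + K·y = [-3586/1373, 2593/1373]
P' = (I − K·H)·P̄ = [6968/1373 -2536/1373; -2536/1373 1068/1373]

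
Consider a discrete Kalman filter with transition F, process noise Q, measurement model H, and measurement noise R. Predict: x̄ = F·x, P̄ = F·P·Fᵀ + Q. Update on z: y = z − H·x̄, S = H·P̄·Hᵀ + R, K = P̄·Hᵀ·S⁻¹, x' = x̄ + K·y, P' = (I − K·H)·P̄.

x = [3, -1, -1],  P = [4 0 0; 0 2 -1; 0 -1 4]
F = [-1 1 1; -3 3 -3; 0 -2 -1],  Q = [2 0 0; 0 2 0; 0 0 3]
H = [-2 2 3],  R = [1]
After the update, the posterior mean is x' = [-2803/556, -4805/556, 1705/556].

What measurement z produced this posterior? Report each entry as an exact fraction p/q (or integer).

z = [2]

x̄ = F·x = [-5, -9, 3]
P̄ = F·P·Fᵀ + Q = [10 6 -5; 6 110 -3; -5 -3 11]
S = H·P̄·Hᵀ + R = [556]
K = P̄·Hᵀ·S⁻¹ = [-23/556; 199/556; 37/556]
x' − x̄ = [-23/556, 199/556, 37/556] = K·y
y = (KᵀK)⁻¹·Kᵀ·(x' − x̄) = [1]
z = y + H·x̄ = [1] + [1] = [2]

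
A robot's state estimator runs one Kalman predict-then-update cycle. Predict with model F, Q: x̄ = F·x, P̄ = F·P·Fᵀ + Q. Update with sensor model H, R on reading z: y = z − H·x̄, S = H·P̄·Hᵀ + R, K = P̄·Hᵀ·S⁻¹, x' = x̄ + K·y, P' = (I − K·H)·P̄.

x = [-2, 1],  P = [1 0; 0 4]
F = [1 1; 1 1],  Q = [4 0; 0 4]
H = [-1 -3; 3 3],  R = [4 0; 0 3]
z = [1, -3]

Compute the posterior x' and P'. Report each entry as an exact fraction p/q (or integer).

x' = [-223/283, -49/283]
P' = [303/283 -205/283; -205/283 191/283]

x̄ = F·x = [-1, -1]
P̄ = F·P·Fᵀ + Q = [9 5; 5 9]
y = z − H·x̄ = [-3, 3]
S = H·P̄·Hᵀ + R = [124 -168; -168 255]
K = P̄·Hᵀ·S⁻¹ = [78/283 98/283; -92/283 -14/283]
x' = x̄ + K·y = [-223/283, -49/283]
P' = (I − K·H)·P̄ = [303/283 -205/283; -205/283 191/283]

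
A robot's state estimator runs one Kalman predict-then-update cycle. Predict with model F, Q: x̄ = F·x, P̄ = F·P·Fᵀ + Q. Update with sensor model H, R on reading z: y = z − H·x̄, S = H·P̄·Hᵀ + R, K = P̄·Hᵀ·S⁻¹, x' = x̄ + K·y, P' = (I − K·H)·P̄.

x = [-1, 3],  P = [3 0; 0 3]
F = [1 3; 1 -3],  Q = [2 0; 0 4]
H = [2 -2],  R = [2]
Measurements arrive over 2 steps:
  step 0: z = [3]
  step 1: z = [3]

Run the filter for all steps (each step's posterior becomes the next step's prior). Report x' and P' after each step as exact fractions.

step 0: x' = [-16/229, -376/229], P' = [1056/229 1000/229; 1000/229 1058/229]
step 1: x' = [183554/79153, 67424/79153], P' = [208500/79153 182998/79153; 182998/79153 196958/79153]

step 0: x̄ = F·x = [8, -10]
step 0: P̄ = F·P·Fᵀ + Q = [32 -24; -24 34]
step 0: y = z − H·x̄ = [-33]
step 0: S = H·P̄·Hᵀ + R = [458]
step 0: K = P̄·Hᵀ·S⁻¹ = [56/229; -58/229]
step 0: x' = x̄ + K·y = [-16/229, -376/229]
step 0: P' = (I − K·H)·P̄ = [1056/229 1000/229; 1000/229 1058/229]
step 1: x̄ = F·x = [-1144/229, 1112/229]
step 1: P̄ = F·P·Fᵀ + Q = [17036/229 -8466/229; -8466/229 5494/229]
step 1: y = z − H·x̄ = [5199/229]
step 1: S = H·P̄·Hᵀ + R = [158306/229]
step 1: K = P̄·Hᵀ·S⁻¹ = [25502/79153; -13960/79153]
step 1: x' = x̄ + K·y = [183554/79153, 67424/79153]
step 1: P' = (I − K·H)·P̄ = [208500/79153 182998/79153; 182998/79153 196958/79153]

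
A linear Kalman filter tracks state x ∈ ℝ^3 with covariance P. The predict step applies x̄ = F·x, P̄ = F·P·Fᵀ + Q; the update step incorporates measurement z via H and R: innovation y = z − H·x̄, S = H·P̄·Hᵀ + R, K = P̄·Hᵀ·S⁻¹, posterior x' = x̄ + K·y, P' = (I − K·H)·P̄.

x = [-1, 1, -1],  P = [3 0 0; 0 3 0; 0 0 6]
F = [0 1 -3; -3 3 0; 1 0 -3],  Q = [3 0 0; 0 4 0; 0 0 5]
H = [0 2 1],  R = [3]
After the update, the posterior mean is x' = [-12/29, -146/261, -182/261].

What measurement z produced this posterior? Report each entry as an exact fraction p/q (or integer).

x̄ = F·x = [4, 6, 2]
P̄ = F·P·Fᵀ + Q = [60 9 54; 9 58 -9; 54 -9 62]
S = H·P̄·Hᵀ + R = [261]
K = P̄·Hᵀ·S⁻¹ = [8/29; 107/261; 44/261]
x' − x̄ = [-128/29, -1712/261, -704/261] = K·y
y = (KᵀK)⁻¹·Kᵀ·(x' − x̄) = [-16]
z = y + H·x̄ = [-16] + [14] = [-2]

z = [-2]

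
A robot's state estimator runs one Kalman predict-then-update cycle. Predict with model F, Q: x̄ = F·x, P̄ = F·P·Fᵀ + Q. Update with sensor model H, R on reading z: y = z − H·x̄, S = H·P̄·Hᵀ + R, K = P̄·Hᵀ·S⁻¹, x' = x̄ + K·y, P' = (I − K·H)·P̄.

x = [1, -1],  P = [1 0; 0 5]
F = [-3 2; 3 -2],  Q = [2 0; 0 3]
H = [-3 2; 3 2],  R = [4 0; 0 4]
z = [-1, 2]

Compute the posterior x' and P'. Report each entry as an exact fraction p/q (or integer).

x̄ = F·x = [-5, 5]
P̄ = F·P·Fᵀ + Q = [31 -29; -29 32]
y = z − H·x̄ = [-26, 7]
S = H·P̄·Hᵀ + R = [759 -151; -151 63]
K = P̄·Hᵀ·S⁻¹ = [-1057/6254 941/6254; 755/3127 668/3127]
x' = x̄ + K·y = [2799/6254, 681/3127]
P' = (I − K·H)·P̄ = [666/3127 -58/3127; -58/3127 1423/3127]

x' = [2799/6254, 681/3127]
P' = [666/3127 -58/3127; -58/3127 1423/3127]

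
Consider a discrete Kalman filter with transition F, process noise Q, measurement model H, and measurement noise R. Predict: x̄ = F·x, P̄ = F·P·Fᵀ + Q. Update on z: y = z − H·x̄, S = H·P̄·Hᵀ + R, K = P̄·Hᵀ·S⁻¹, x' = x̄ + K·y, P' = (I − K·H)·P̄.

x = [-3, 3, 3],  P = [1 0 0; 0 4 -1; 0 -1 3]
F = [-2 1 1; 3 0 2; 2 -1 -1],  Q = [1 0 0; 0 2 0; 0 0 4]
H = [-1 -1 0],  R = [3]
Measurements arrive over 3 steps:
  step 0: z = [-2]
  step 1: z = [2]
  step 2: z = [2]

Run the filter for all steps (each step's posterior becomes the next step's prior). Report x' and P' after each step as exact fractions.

step 0: x̄ = F·x = [12, -3, -12]
step 0: P̄ = F·P·Fᵀ + Q = [10 -2 -9; -2 23 2; -9 2 13]
step 0: y = z − H·x̄ = [7]
step 0: S = H·P̄·Hᵀ + R = [32]
step 0: K = P̄·Hᵀ·S⁻¹ = [-1/4; -21/32; 7/32]
step 0: x' = x̄ + K·y = [41/4, -243/32, -335/32]
step 0: P' = (I − K·H)·P̄ = [8 -29/4 -29/4; -29/4 295/32 211/32; -29/4 211/32 367/32]
step 1: x̄ = F·x = [-617/16, 157/16, 617/16]
step 1: P̄ = F·P·Fᵀ + Q = [999/8 -211/8 -991/8; -211/8 263/8 211/8; -991/8 211/8 1023/8]
step 1: y = z − H·x̄ = [-107/4]
step 1: S = H·P̄·Hᵀ + R = [108]
step 1: K = P̄·Hᵀ·S⁻¹ = [-197/216; -13/216; 65/72]
step 1: x' = x̄ + K·y = [-12239/864, 9869/864, 4151/288]
step 1: P' = (I − K·H)·P̄ = [15137/432 -13955/432 -5033/144; -13955/432 14033/432 4643/144; -5033/144 4643/144 1913/48]
step 2: x̄ = F·x = [325/6, -3937/288, -325/6]
step 2: P̄ = F·P·Fᵀ + Q = [547 -128 -546; -128 2753/48 128; -546 128 550]
step 2: y = z − H·x̄ = [12239/288]
step 2: S = H·P̄·Hᵀ + R = [16865/48]
step 2: K = P̄·Hᵀ·S⁻¹ = [-20112/16865; 3391/16865; 20064/16865]
step 2: x' = x̄ + K·y = [176492/50595, -518647/101190, -121741/33730]
step 2: P' = (I − K·H)·P̄ = [798227/16865 -737891/16865 -801474/16865; -737891/16865 727718/16865 741282/16865; -801474/16865 741282/16865 888998/16865]

step 0: x' = [41/4, -243/32, -335/32], P' = [8 -29/4 -29/4; -29/4 295/32 211/32; -29/4 211/32 367/32]
step 1: x' = [-12239/864, 9869/864, 4151/288], P' = [15137/432 -13955/432 -5033/144; -13955/432 14033/432 4643/144; -5033/144 4643/144 1913/48]
step 2: x' = [176492/50595, -518647/101190, -121741/33730], P' = [798227/16865 -737891/16865 -801474/16865; -737891/16865 727718/16865 741282/16865; -801474/16865 741282/16865 888998/16865]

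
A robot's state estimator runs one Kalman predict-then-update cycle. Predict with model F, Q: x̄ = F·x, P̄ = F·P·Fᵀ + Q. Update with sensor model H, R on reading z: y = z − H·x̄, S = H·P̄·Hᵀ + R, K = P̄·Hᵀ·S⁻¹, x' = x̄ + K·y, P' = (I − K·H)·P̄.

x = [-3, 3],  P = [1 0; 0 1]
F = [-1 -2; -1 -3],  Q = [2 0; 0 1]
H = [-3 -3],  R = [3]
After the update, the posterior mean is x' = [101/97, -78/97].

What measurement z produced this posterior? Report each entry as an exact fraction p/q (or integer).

x̄ = F·x = [-3, -6]
P̄ = F·P·Fᵀ + Q = [7 7; 7 11]
S = H·P̄·Hᵀ + R = [291]
K = P̄·Hᵀ·S⁻¹ = [-14/97; -18/97]
x' − x̄ = [392/97, 504/97] = K·y
y = (KᵀK)⁻¹·Kᵀ·(x' − x̄) = [-28]
z = y + H·x̄ = [-28] + [27] = [-1]

z = [-1]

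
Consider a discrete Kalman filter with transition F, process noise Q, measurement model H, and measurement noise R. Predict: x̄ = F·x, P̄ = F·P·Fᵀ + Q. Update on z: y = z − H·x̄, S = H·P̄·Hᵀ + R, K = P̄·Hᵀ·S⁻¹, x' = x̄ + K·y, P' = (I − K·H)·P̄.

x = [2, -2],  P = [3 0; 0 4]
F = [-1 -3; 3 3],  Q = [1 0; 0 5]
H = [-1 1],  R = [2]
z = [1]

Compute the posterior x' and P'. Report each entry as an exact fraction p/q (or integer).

x' = [15/8, 113/40]
P' = [31/8 121/40; 121/40 831/200]

x̄ = F·x = [4, 0]
P̄ = F·P·Fᵀ + Q = [40 -45; -45 68]
y = z − H·x̄ = [5]
S = H·P̄·Hᵀ + R = [200]
K = P̄·Hᵀ·S⁻¹ = [-17/40; 113/200]
x' = x̄ + K·y = [15/8, 113/40]
P' = (I − K·H)·P̄ = [31/8 121/40; 121/40 831/200]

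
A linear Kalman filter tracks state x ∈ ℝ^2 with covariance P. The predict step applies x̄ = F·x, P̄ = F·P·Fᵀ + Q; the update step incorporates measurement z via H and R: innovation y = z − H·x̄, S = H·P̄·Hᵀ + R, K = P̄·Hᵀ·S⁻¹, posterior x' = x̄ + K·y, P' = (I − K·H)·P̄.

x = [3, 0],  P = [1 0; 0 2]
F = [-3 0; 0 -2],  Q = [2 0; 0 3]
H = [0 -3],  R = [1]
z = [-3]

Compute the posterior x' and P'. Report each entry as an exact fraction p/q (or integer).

x' = [-9, 99/100]
P' = [11 0; 0 11/100]

x̄ = F·x = [-9, 0]
P̄ = F·P·Fᵀ + Q = [11 0; 0 11]
y = z − H·x̄ = [-3]
S = H·P̄·Hᵀ + R = [100]
K = P̄·Hᵀ·S⁻¹ = [0; -33/100]
x' = x̄ + K·y = [-9, 99/100]
P' = (I − K·H)·P̄ = [11 0; 0 11/100]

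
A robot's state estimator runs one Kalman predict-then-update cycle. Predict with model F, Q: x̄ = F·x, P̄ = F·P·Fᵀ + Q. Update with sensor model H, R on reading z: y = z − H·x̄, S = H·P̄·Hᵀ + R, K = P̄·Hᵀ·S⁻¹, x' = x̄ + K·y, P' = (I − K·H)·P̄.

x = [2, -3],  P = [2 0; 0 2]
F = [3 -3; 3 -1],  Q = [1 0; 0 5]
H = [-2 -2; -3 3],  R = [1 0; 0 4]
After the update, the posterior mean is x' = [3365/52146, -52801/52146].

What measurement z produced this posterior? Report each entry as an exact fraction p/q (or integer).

z = [2, -3]

x̄ = F·x = [15, 9]
P̄ = F·P·Fᵀ + Q = [37 24; 24 25]
S = H·P̄·Hᵀ + R = [441 72; 72 130]
K = P̄·Hᵀ·S⁻¹ = [-6526/26073 -935/5794; -6478/26073 931/5794]
x' − x̄ = [-778825/52146, -522115/52146] = K·y
y = (KᵀK)⁻¹·Kᵀ·(x' − x̄) = [50, 15]
z = y + H·x̄ = [50, 15] + [-48, -18] = [2, -3]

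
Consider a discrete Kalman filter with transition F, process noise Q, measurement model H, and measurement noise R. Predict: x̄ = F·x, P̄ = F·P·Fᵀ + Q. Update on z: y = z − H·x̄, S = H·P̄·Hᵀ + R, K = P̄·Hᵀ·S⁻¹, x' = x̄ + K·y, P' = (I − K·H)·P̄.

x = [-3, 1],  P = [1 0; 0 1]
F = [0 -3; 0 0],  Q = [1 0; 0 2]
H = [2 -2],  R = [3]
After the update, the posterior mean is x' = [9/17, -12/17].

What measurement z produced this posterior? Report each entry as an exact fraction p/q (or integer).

x̄ = F·x = [-3, 0]
P̄ = F·P·Fᵀ + Q = [10 0; 0 2]
S = H·P̄·Hᵀ + R = [51]
K = P̄·Hᵀ·S⁻¹ = [20/51; -4/51]
x' − x̄ = [60/17, -12/17] = K·y
y = (KᵀK)⁻¹·Kᵀ·(x' − x̄) = [9]
z = y + H·x̄ = [9] + [-6] = [3]

z = [3]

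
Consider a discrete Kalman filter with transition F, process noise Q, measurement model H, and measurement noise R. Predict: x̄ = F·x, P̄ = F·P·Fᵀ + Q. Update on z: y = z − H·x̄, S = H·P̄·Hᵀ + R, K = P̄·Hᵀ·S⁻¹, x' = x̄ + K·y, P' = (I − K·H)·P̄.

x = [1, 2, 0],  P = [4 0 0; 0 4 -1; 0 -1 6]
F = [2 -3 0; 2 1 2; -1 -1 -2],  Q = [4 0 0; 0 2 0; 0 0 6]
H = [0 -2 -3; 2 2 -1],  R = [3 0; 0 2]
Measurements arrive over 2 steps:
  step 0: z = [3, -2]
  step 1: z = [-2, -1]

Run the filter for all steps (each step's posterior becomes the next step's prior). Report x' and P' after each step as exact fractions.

step 0: x' = [-163389/29368, 11247/3671, -88623/29368], P' = [341379/14684 -63084/3671 171617/14684; -63084/3671 47814/3671 -32070/3671; 171617/14684 -32070/3671 90771/14684]
step 1: x' = [11021846572/4721128199, -8934645970/4721128199, 9040952046/4721128199], P' = [16417068610/4721128199 -11164594866/4721128199 7739836828/4721128199; -11164594866/4721128199 9052833876/4721128199 -5691336276/4721128199; 7739836828/4721128199 -5691336276/4721128199 5068786538/4721128199]

step 0: x̄ = F·x = [-4, 4, -3]
step 0: P̄ = F·P·Fᵀ + Q = [56 10 -2; 10 42 -32; -2 -32 34]
step 0: y = z − H·x̄ = [2, -5]
step 0: S = H·P̄·Hᵀ + R = [93 34; 34 644]
step 0: K = P̄·Hᵀ·S⁻¹ = [-3393/14684 6469/29368; 194/3671 765/3671; -5251/14684 -4097/29368]
step 0: x' = x̄ + K·y = [-163389/29368, 11247/3671, -88623/29368]
step 0: P' = (I − K·H)·P̄ = [341379/14684 -63084/3671 171617/14684; -63084/3671 47814/3671 -32070/3671; 171617/14684 -32070/3671 90771/14684]
step 1: x̄ = F·x = [-298353/14684, -51756/3671, 250659/29368]
step 1: P̄ = F·P·Fᵀ + Q = [1543397/3671 814310/3671 -908737/7342; 814310/3671 449924/3671 -249168/3671; -908737/7342 -249168/3671 652499/14684]
step 1: y = z − H·x̄ = [-134855/29368, 2242799/29368]
step 1: S = H·P̄·Hᵀ + R = [1155263/14684 -3378715/14684; -3378715/14684 69889507/14684]
step 1: K = P̄·Hᵀ·S⁻¹ = [-296773584/4721128199 1382555330/4721128199; -343886308/4721128199 733907148/4721128199; -1274562354/4721128199 -485892717/4721128199]
step 1: x' = x̄ + K·y = [11021846572/4721128199, -8934645970/4721128199, 9040952046/4721128199]
step 1: P' = (I − K·H)·P̄ = [16417068610/4721128199 -11164594866/4721128199 7739836828/4721128199; -11164594866/4721128199 9052833876/4721128199 -5691336276/4721128199; 7739836828/4721128199 -5691336276/4721128199 5068786538/4721128199]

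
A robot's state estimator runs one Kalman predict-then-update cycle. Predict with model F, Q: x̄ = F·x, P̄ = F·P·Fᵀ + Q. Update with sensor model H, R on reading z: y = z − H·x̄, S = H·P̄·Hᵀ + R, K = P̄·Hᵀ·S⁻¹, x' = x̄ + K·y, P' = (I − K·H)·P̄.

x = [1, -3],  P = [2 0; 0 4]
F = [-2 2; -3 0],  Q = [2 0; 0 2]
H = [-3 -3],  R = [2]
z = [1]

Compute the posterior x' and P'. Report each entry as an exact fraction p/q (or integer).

x' = [-176/79, 147/79]
P' = [859/158 -420/79; -420/79 428/79]

x̄ = F·x = [-8, -3]
P̄ = F·P·Fᵀ + Q = [26 12; 12 20]
y = z − H·x̄ = [-32]
S = H·P̄·Hᵀ + R = [632]
K = P̄·Hᵀ·S⁻¹ = [-57/316; -12/79]
x' = x̄ + K·y = [-176/79, 147/79]
P' = (I − K·H)·P̄ = [859/158 -420/79; -420/79 428/79]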